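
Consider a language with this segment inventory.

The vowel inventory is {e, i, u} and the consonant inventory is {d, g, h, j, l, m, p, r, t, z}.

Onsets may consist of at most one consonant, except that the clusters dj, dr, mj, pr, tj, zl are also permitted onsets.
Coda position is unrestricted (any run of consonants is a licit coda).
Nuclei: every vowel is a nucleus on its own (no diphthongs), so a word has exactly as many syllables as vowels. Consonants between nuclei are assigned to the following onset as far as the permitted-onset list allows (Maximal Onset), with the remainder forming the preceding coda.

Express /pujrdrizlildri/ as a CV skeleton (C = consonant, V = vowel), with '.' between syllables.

CVCC.CCV.CCVC.CCV

Vowels present: u, i, i, i; each is a nucleus, giving 4 syllables.
V1 /u/ – V2 /i/: /jrdr/ splits as /jr/ + /dr/ (/dr/ is the longest suffix that is a licit onset).
V2 /i/ – V3 /i/: /zl/ — entire cluster is a permitted onset → onset /zl/, coda ∅.
V3 /i/ – V4 /i/: cluster /ldr/ — the longest permitted-onset suffix is /dr/; onset = /dr/, preceding coda = /l/.
Syllabification: pujr.dri.zlil.dri.
Mapping each syllable to C/V: /pujr/ → CVCC, /dri/ → CCV, /zlil/ → CCVC, /dri/ → CCV.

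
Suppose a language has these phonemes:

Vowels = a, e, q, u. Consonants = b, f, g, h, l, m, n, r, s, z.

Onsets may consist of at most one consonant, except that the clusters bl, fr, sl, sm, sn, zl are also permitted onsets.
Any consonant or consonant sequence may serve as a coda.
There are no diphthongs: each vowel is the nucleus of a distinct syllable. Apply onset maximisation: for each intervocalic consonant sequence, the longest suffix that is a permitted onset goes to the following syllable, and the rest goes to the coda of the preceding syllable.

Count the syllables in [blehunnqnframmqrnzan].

6

Nuclei (vowels): e, u, q, a, q, a → 6 syllables.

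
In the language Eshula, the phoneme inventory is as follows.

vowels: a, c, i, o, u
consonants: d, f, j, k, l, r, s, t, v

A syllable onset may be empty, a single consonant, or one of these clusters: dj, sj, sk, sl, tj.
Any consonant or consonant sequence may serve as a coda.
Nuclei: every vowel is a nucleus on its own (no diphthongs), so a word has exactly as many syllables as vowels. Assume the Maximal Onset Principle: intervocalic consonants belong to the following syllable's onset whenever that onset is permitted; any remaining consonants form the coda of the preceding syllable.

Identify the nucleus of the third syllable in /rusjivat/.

The vowels are u, i, a — 3 nuclei, so 3 syllables.
The third nucleus (vowel 3 from the left) is /a/.

a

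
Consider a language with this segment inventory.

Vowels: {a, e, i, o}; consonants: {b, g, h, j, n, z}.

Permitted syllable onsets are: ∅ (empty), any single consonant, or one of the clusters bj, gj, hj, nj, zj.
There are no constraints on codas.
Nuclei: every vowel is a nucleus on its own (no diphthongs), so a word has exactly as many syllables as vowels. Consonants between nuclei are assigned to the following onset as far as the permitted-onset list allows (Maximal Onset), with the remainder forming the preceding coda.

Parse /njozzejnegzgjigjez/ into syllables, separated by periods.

Nuclei (vowels): o, e, e, i, e → 5 syllables.
σ1/σ2 boundary: /zz/ splits as /z/ + /z/ (/z/ is the longest suffix that is a licit onset).
σ2/σ3 boundary: /jn/ splits as /j/ + /n/ (/n/ is the longest suffix that is a licit onset).
σ3/σ4 boundary: /gzgj/ splits as /gz/ + /gj/ (/gj/ is the longest suffix that is a licit onset).
σ4/σ5 boundary: /gj/ is a licit onset in full, so it all attaches to the next syllable.

njoz.zej.negz.gji.gjez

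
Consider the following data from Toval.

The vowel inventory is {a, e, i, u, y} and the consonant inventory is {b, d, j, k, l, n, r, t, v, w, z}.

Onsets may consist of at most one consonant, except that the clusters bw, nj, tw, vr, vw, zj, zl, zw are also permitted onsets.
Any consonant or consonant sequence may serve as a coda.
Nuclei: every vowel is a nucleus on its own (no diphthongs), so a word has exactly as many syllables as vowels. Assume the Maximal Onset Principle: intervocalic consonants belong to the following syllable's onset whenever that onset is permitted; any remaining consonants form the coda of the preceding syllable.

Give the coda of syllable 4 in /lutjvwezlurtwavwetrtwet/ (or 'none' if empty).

none

Nuclei (vowels): u, e, u, a, e, e → 6 syllables.
Between /u/ (V1) and /e/ (V2): /tjvw/ splits as /tj/ + /vw/ (/vw/ is the longest suffix that is a licit onset).
Between /e/ (V2) and /u/ (V3): /zl/ is a licit onset in full, so it all attaches to the next syllable.
Between /u/ (V3) and /a/ (V4): cluster /rtw/ — the longest permitted-onset suffix is /tw/; onset = /tw/, preceding coda = /r/.
Between /a/ (V4) and /e/ (V5): /vw/ is a licit onset in full, so it all attaches to the next syllable.
Between /e/ (V5) and /e/ (V6): /trtw/ — longest licit onset from the right is /tw/, leaving /tr/ as coda.
Result: lutj.vwe.zlur.twa.vwetr.twet.
Syllable 4 is /twa/: onset /tw/, nucleus /a/, coda ∅.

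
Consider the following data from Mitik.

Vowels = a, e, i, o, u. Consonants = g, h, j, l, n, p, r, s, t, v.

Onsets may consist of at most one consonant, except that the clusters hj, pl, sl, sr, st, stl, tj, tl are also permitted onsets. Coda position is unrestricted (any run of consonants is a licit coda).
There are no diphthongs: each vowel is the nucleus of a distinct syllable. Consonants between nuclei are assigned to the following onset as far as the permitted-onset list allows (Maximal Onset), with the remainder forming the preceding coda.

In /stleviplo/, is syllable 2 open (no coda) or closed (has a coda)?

Nuclei (vowels): e, i, o → 3 syllables.
Between /e/ (V1) and /i/ (V2): /v/ → onset of the next syllable (single consonants are always licit onsets).
Between /i/ (V2) and /o/ (V3): cluster /pl/ — /pl/ is itself a permitted onset, so the whole cluster goes right; preceding coda = ∅.
Syllabification: stle.vi.plo.
Syllable 2 is /vi/; it ends in its nucleus with no coda, so it is open.

open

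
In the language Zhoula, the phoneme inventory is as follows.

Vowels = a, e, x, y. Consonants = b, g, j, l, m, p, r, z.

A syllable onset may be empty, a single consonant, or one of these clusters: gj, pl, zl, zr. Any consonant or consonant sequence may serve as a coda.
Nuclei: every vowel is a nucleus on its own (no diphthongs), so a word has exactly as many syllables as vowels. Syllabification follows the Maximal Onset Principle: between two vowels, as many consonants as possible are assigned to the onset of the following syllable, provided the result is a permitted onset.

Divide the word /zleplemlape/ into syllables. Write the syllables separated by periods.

zle.plem.la.pe

Vowels present: e, e, a, e; each is a nucleus, giving 4 syllables.
V1 /e/ – V2 /e/: /pl/ — entire cluster is a permitted onset → onset /pl/, coda ∅.
V2 /e/ – V3 /a/: /ml/ splits as /m/ + /l/ (/l/ is the longest suffix that is a licit onset).
V3 /a/ – V4 /e/: just /p/ — single C goes to the following onset.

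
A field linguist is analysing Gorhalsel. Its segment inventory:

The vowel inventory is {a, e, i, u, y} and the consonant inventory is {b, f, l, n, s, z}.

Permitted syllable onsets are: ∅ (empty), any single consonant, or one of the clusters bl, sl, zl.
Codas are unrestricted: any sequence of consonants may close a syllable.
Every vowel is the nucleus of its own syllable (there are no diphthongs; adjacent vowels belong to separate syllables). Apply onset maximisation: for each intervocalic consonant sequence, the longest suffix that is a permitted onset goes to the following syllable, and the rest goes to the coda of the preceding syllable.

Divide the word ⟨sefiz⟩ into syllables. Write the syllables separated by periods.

se.fiz

Nuclei (vowels): e, i → 2 syllables.
Between /e/ (V1) and /i/ (V2): /f/ → onset of the next syllable (single consonants are always licit onsets).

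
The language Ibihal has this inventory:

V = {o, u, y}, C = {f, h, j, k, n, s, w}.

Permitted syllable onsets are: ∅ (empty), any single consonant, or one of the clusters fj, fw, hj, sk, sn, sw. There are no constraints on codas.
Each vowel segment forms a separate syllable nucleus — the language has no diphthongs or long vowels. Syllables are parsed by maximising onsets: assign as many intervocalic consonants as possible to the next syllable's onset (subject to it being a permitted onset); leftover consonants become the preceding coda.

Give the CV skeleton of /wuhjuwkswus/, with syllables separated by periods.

CV.CCVCC.CCVC

Vowels present: u, u, u; each is a nucleus, giving 3 syllables.
V1 /u/ – V2 /u/: cluster /hj/ — /hj/ is itself a permitted onset, so the whole cluster goes right; preceding coda = ∅.
V2 /u/ – V3 /u/: /wksw/ splits as /wk/ + /sw/ (/sw/ is the longest suffix that is a licit onset).
Result: wu.hjuwk.swus.
Mapping each syllable to C/V: /wu/ → CV, /hjuwk/ → CCVCC, /swus/ → CCVC.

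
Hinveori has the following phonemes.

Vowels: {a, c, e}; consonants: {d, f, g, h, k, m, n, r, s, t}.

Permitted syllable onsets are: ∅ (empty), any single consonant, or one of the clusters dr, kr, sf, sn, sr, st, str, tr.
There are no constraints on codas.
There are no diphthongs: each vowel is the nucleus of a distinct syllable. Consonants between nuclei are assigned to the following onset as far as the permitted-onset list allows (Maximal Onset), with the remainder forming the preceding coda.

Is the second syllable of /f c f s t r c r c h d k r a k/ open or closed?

open

Nuclei (vowels): c, c, c, a → 4 syllables.
V1 /c/ – V2 /c/: /fstr/; trying suffixes from longest down, /str/ is the first permitted one, so coda /f/ | onset /str/.
V2 /c/ – V3 /c/: just /r/ — single C goes to the following onset.
V3 /c/ – V4 /a/: /hdkr/ — longest licit onset from the right is /kr/, leaving /hd/ as coda.
Result: fcf.strc.rchd.krak.
Syllable 2 is /strc/; it ends in its nucleus with no coda, so it is open.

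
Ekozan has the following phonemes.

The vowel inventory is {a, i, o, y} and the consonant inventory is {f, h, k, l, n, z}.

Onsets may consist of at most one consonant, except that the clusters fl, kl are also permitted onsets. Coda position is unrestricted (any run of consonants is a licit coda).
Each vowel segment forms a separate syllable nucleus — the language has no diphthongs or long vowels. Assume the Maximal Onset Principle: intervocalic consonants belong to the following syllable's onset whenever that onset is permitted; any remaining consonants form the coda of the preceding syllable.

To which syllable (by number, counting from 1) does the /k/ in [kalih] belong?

1

The vowels are a, i — 2 nuclei, so 2 syllables.
σ1/σ2 boundary: /l/ is a single consonant, so it becomes the next onset.
Syllabification: ka.lih.
The /k/ is in the onset of syllable 1 (/ka/).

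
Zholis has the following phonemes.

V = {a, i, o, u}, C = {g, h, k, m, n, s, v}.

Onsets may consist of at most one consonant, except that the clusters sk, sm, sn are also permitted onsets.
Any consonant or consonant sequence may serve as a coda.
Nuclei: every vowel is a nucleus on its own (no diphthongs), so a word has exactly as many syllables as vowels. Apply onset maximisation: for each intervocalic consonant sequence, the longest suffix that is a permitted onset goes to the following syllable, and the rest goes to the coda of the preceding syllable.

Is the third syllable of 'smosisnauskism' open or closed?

open

Nuclei (vowels): o, i, a, u, i → 5 syllables.
Between /o/ (V1) and /i/ (V2): just /s/ — single C goes to the following onset.
Between /i/ (V2) and /a/ (V3): /sn/ — entire cluster is a permitted onset → onset /sn/, coda ∅.
Between /a/ (V3) and /u/ (V4): nothing intervenes; syllable break is V.V.
Between /u/ (V4) and /i/ (V5): /sk/ is a licit onset in full, so it all attaches to the next syllable.
So the parse is smo.si.sna.u.skism.
Syllable 3 is /sna/; it ends in its nucleus with no coda, so it is open.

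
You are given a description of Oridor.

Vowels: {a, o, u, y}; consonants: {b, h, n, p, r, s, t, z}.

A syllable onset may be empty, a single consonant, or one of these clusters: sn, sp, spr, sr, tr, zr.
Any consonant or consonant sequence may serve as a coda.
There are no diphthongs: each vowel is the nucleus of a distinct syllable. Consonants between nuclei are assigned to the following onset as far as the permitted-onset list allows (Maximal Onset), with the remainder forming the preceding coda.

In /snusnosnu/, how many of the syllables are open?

The vowels are u, o, u — 3 nuclei, so 3 syllables.
V1 /u/ – V2 /o/: cluster /sn/ — /sn/ is itself a permitted onset, so the whole cluster goes right; preceding coda = ∅.
V2 /o/ – V3 /u/: cluster /sn/ — /sn/ is itself a permitted onset, so the whole cluster goes right; preceding coda = ∅.
Syllabification: snu.sno.snu.
Classifying each syllable: /snu/ (open), /sno/ (open), /snu/ (open).
Open syllables: 3.

3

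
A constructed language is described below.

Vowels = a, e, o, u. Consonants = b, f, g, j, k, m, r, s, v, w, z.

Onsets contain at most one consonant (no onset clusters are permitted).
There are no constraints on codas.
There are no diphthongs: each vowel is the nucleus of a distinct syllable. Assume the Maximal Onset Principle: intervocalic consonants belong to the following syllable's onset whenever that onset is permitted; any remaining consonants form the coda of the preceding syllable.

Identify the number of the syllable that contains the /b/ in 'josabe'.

3

The vowels are o, a, e — 3 nuclei, so 3 syllables.
σ1/σ2 boundary: /s/ → onset of the next syllable (single consonants are always licit onsets).
σ2/σ3 boundary: /b/ is a single consonant, so it becomes the next onset.
So the parse is jo.sa.be.
The /b/ is in the onset of syllable 3 (/be/).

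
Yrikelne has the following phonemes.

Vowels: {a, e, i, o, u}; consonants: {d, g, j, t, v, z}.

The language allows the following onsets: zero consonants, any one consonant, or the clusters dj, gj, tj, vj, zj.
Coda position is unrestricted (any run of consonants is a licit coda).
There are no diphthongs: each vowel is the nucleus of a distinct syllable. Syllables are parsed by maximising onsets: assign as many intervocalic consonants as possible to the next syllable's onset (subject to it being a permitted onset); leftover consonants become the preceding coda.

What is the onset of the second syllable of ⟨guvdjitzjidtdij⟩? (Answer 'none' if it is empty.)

dj

The vowels are u, i, i, i — 4 nuclei, so 4 syllables.
V1 /u/ – V2 /i/: /vdj/; trying suffixes from longest down, /dj/ is the first permitted one, so coda /v/ | onset /dj/.
V2 /i/ – V3 /i/: /tzj/ splits as /t/ + /zj/ (/zj/ is the longest suffix that is a licit onset).
V3 /i/ – V4 /i/: /dtd/ — longest licit onset from the right is /d/, leaving /dt/ as coda.
Putting it together: guv.djit.zjidt.dij.
Syllable 2 is /djit/: onset /dj/, nucleus /i/, coda /t/.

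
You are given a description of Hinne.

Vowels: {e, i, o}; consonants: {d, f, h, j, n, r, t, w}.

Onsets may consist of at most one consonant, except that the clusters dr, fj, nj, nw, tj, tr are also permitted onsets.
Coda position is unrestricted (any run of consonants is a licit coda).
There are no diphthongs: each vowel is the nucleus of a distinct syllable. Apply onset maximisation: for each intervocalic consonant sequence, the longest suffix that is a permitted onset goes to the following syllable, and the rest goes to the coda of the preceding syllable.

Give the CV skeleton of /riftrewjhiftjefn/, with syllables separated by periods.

Vowels present: i, e, i, e; each is a nucleus, giving 4 syllables.
Between /i/ (V1) and /e/ (V2): cluster /ftr/ — the longest permitted-onset suffix is /tr/; onset = /tr/, preceding coda = /f/.
Between /e/ (V2) and /i/ (V3): /wjh/; trying suffixes from longest down, /h/ is the first permitted one, so coda /wj/ | onset /h/.
Between /i/ (V3) and /e/ (V4): /ftj/; trying suffixes from longest down, /tj/ is the first permitted one, so coda /f/ | onset /tj/.
Syllabification: rif.trewj.hif.tjefn.
Mapping each syllable to C/V: /rif/ → CVC, /trewj/ → CCVCC, /hif/ → CVC, /tjefn/ → CCVCC.

CVC.CCVCC.CVC.CCVCC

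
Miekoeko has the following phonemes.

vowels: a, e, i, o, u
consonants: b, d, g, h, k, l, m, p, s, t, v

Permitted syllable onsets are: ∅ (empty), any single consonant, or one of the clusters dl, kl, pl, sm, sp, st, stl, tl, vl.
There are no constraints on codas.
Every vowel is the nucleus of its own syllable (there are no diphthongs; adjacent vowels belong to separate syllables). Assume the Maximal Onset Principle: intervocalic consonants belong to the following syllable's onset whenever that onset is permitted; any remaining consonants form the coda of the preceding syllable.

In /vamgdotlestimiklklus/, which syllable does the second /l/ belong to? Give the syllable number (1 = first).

The vowels are a, o, e, i, i, u — 6 nuclei, so 6 syllables.
V1 /a/ – V2 /o/: /mgd/; trying suffixes from longest down, /d/ is the first permitted one, so coda /mg/ | onset /d/.
V2 /o/ – V3 /e/: cluster /tl/ — /tl/ is itself a permitted onset, so the whole cluster goes right; preceding coda = ∅.
V3 /e/ – V4 /i/: /st/ — entire cluster is a permitted onset → onset /st/, coda ∅.
V4 /i/ – V5 /i/: /m/ → onset of the next syllable (single consonants are always licit onsets).
V5 /i/ – V6 /u/: /klkl/ — longest licit onset from the right is /kl/, leaving /kl/ as coda.
Syllabification: vamg.do.tle.sti.mikl.klus.
The second /l/ is in the coda of syllable 5 (/mikl/).

5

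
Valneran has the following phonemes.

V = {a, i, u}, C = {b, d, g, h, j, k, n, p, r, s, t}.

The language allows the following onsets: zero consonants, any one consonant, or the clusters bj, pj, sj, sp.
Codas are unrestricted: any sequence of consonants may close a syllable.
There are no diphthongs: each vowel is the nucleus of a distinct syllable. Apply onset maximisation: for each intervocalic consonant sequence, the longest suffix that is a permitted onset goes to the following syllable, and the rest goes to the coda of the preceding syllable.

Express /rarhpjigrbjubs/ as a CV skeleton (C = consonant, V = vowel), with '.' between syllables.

Nuclei (vowels): a, i, u → 3 syllables.
V1 /a/ – V2 /i/: /rhpj/; trying suffixes from longest down, /pj/ is the first permitted one, so coda /rh/ | onset /pj/.
V2 /i/ – V3 /u/: /grbj/; trying suffixes from longest down, /bj/ is the first permitted one, so coda /gr/ | onset /bj/.
So the parse is rarh.pjigr.bjubs.
Mapping each syllable to C/V: /rarh/ → CVCC, /pjigr/ → CCVCC, /bjubs/ → CCVCC.

CVCC.CCVCC.CCVCC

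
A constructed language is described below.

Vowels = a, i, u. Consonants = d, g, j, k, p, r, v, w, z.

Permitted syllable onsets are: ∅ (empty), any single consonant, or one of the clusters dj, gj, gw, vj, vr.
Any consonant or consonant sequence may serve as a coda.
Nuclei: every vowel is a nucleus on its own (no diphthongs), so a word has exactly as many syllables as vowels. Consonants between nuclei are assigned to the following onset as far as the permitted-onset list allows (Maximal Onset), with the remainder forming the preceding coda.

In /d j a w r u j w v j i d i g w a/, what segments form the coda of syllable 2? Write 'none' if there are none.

The vowels are a, u, i, i, a — 5 nuclei, so 5 syllables.
Between /a/ (V1) and /u/ (V2): /wr/ splits as /w/ + /r/ (/r/ is the longest suffix that is a licit onset).
Between /u/ (V2) and /i/ (V3): /jwvj/ splits as /jw/ + /vj/ (/vj/ is the longest suffix that is a licit onset).
Between /i/ (V3) and /i/ (V4): /d/ is a single consonant, so it becomes the next onset.
Between /i/ (V4) and /a/ (V5): /gw/ is a licit onset in full, so it all attaches to the next syllable.
So the parse is djaw.rujw.vji.di.gwa.
Syllable 2 is /rujw/: onset /r/, nucleus /u/, coda /jw/.

jw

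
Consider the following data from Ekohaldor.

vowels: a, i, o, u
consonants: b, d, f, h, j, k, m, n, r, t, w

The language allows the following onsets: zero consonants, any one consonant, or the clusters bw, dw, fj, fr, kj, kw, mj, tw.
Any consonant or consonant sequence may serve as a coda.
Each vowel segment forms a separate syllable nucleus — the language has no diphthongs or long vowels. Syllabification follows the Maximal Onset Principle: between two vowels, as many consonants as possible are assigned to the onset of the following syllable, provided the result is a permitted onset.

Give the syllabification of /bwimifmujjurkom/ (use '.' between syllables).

bwi.mif.muj.jur.kom

The vowels are i, i, u, u, o — 5 nuclei, so 5 syllables.
σ1/σ2 boundary: /m/ is a single consonant, so it becomes the next onset.
σ2/σ3 boundary: cluster /fm/ — the longest permitted-onset suffix is /m/; onset = /m/, preceding coda = /f/.
σ3/σ4 boundary: /jj/; trying suffixes from longest down, /j/ is the first permitted one, so coda /j/ | onset /j/.
σ4/σ5 boundary: cluster /rk/ — the longest permitted-onset suffix is /k/; onset = /k/, preceding coda = /r/.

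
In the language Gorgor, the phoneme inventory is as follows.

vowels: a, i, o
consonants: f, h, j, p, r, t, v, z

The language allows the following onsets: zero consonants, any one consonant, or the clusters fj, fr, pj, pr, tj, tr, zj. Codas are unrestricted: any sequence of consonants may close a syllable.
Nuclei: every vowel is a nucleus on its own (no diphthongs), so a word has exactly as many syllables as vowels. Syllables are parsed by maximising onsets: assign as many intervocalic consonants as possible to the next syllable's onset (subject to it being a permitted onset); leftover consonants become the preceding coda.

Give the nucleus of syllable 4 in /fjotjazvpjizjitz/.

i

Nuclei (vowels): o, a, i, i → 4 syllables.
The fourth nucleus (vowel 4 from the left) is /i/.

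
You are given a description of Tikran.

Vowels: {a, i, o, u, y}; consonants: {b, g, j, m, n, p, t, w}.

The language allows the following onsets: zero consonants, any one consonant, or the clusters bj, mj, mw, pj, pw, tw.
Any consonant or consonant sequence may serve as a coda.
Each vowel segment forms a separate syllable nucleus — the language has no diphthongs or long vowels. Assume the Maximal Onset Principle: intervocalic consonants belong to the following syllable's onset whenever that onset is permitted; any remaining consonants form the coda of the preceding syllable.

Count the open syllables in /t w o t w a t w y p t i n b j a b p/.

The vowels are o, a, y, i, a — 5 nuclei, so 5 syllables.
/o…a/ gap (V1→V2): /tw/ is a licit onset in full, so it all attaches to the next syllable.
/a…y/ gap (V2→V3): cluster /tw/ — /tw/ is itself a permitted onset, so the whole cluster goes right; preceding coda = ∅.
/y…i/ gap (V3→V4): /pt/ — longest licit onset from the right is /t/, leaving /p/ as coda.
/i…a/ gap (V4→V5): /nbj/ — longest licit onset from the right is /bj/, leaving /n/ as coda.
So the parse is two.twa.twyp.tin.bjabp.
Classifying each syllable: /two/ (open), /twa/ (open), /twyp/ (closed), /tin/ (closed), /bjabp/ (closed).
Open syllables: 2.

2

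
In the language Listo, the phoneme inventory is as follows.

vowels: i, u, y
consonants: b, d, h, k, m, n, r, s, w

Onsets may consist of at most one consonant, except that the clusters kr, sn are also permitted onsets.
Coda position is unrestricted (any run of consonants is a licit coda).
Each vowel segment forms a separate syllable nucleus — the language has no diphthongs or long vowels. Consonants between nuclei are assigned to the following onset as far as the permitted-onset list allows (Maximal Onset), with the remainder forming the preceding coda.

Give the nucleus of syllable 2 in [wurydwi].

Nuclei (vowels): u, y, i → 3 syllables.
The second nucleus (vowel 2 from the left) is /y/.

y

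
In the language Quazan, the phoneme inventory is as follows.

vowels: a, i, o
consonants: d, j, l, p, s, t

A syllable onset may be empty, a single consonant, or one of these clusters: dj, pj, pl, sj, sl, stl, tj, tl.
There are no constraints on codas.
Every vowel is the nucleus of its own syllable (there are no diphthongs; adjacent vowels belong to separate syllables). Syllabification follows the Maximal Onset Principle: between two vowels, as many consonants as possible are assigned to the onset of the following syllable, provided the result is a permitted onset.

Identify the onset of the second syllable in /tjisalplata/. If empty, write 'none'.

s

The vowels are i, a, a, a — 4 nuclei, so 4 syllables.
/i…a/ gap (V1→V2): /s/ → onset of the next syllable (single consonants are always licit onsets).
/a…a/ gap (V2→V3): cluster /lpl/ — the longest permitted-onset suffix is /pl/; onset = /pl/, preceding coda = /l/.
/a…a/ gap (V3→V4): /t/ → onset of the next syllable (single consonants are always licit onsets).
Syllabification: tji.sal.pla.ta.
Syllable 2 is /sal/: onset /s/, nucleus /a/, coda /l/.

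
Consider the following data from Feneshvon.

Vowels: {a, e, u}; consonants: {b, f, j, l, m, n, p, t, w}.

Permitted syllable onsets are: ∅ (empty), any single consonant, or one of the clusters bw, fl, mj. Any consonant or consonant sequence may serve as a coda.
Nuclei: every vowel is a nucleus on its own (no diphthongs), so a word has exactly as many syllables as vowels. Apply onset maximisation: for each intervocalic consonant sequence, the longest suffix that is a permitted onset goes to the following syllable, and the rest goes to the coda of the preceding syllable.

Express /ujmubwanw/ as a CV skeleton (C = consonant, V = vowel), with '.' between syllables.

Vowels present: u, u, a; each is a nucleus, giving 3 syllables.
/u…u/ gap (V1→V2): /jm/ splits as /j/ + /m/ (/m/ is the longest suffix that is a licit onset).
/u…a/ gap (V2→V3): /bw/ is a licit onset in full, so it all attaches to the next syllable.
Result: uj.mu.bwanw.
Mapping each syllable to C/V: /uj/ → VC, /mu/ → CV, /bwanw/ → CCVCC.

VC.CV.CCVCC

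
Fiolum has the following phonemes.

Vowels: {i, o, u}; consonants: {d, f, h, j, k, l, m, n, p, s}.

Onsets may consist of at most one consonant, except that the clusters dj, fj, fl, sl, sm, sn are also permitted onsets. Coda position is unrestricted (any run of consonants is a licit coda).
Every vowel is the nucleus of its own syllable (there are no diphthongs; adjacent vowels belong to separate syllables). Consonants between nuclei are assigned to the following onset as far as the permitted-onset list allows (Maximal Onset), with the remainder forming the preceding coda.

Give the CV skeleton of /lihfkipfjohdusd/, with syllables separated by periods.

CVCC.CVC.CCVC.CVCC

The vowels are i, i, o, u — 4 nuclei, so 4 syllables.
V1 /i/ – V2 /i/: /hfk/ splits as /hf/ + /k/ (/k/ is the longest suffix that is a licit onset).
V2 /i/ – V3 /o/: cluster /pfj/ — the longest permitted-onset suffix is /fj/; onset = /fj/, preceding coda = /p/.
V3 /o/ – V4 /u/: /hd/ splits as /h/ + /d/ (/d/ is the longest suffix that is a licit onset).
So the parse is lihf.kip.fjoh.dusd.
Mapping each syllable to C/V: /lihf/ → CVCC, /kip/ → CVC, /fjoh/ → CCVC, /dusd/ → CVCC.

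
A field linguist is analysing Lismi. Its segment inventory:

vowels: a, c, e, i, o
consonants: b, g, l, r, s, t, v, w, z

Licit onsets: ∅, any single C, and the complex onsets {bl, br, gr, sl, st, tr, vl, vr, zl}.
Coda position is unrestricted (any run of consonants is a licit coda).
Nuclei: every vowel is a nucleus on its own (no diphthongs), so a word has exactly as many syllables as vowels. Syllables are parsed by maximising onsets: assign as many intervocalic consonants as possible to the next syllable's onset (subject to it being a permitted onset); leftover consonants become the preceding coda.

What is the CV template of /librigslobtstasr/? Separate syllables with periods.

CV.CCVC.CCVCC.CCVCC

Nuclei (vowels): i, i, o, a → 4 syllables.
V1 /i/ – V2 /i/: /br/ is a licit onset in full, so it all attaches to the next syllable.
V2 /i/ – V3 /o/: cluster /gsl/ — the longest permitted-onset suffix is /sl/; onset = /sl/, preceding coda = /g/.
V3 /o/ – V4 /a/: /btst/; trying suffixes from longest down, /st/ is the first permitted one, so coda /bt/ | onset /st/.
Syllabification: li.brig.slobt.stasr.
Mapping each syllable to C/V: /li/ → CV, /brig/ → CCVC, /slobt/ → CCVCC, /stasr/ → CCVCC.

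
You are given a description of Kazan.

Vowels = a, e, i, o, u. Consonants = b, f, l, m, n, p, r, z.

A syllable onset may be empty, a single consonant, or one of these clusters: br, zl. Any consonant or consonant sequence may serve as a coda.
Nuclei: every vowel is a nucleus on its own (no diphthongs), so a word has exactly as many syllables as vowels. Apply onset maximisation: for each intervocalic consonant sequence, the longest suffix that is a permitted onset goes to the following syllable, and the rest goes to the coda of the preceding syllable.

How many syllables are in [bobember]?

3

Vowels present: o, e, e; each is a nucleus, giving 3 syllables.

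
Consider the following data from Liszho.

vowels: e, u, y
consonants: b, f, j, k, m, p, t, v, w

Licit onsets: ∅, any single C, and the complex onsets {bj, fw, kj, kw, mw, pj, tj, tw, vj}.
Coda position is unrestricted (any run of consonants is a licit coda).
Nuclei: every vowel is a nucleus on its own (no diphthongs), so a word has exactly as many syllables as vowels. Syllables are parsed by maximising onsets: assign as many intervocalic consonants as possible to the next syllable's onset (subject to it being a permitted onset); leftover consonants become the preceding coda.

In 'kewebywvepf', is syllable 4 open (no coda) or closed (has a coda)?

Vowels present: e, e, y, e; each is a nucleus, giving 4 syllables.
/e…e/ gap (V1→V2): /w/ is a single consonant, so it becomes the next onset.
/e…y/ gap (V2→V3): just /b/ — single C goes to the following onset.
/y…e/ gap (V3→V4): /wv/ — longest licit onset from the right is /v/, leaving /w/ as coda.
Result: ke.we.byw.vepf.
Syllable 4 is /vepf/ with coda /pf/, so it is closed.

closed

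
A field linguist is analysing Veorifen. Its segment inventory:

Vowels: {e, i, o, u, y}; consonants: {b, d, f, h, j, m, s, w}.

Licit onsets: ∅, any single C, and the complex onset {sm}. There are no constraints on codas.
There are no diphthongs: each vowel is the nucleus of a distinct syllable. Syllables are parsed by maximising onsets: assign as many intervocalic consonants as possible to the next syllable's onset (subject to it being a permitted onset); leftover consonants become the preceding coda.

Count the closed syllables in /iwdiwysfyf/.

3

Vowels present: i, i, y, y; each is a nucleus, giving 4 syllables.
/i…i/ gap (V1→V2): /wd/ — longest licit onset from the right is /d/, leaving /w/ as coda.
/i…y/ gap (V2→V3): /w/ → onset of the next syllable (single consonants are always licit onsets).
/y…y/ gap (V3→V4): /sf/ — longest licit onset from the right is /f/, leaving /s/ as coda.
So the parse is iw.di.wys.fyf.
Classifying each syllable: /iw/ (closed), /di/ (open), /wys/ (closed), /fyf/ (closed).
Closed syllables: 3.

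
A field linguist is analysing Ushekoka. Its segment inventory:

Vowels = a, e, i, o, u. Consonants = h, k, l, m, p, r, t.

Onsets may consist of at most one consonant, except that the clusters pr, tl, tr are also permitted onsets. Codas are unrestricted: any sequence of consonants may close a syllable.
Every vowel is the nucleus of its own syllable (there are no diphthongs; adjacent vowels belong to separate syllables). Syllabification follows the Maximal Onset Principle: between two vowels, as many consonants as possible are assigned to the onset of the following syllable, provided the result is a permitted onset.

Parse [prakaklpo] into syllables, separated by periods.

Vowels present: a, a, o; each is a nucleus, giving 3 syllables.
σ1/σ2 boundary: /k/ is a single consonant, so it becomes the next onset.
σ2/σ3 boundary: /klp/; trying suffixes from longest down, /p/ is the first permitted one, so coda /kl/ | onset /p/.

pra.kakl.po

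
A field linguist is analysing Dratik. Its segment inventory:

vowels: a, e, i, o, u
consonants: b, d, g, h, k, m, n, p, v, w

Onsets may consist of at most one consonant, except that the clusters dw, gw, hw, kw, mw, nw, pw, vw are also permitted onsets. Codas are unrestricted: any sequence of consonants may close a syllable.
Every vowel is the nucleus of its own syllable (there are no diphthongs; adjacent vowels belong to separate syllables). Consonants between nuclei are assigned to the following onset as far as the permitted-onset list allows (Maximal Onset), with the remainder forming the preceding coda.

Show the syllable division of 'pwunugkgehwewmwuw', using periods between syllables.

Vowels present: u, u, e, e, u; each is a nucleus, giving 5 syllables.
V1 /u/ – V2 /u/: /n/ is a single consonant, so it becomes the next onset.
V2 /u/ – V3 /e/: /gkg/ — longest licit onset from the right is /g/, leaving /gk/ as coda.
V3 /e/ – V4 /e/: cluster /hw/ — /hw/ is itself a permitted onset, so the whole cluster goes right; preceding coda = ∅.
V4 /e/ – V5 /u/: /wmw/ splits as /w/ + /mw/ (/mw/ is the longest suffix that is a licit onset).

pwu.nugk.ge.hwew.mwuw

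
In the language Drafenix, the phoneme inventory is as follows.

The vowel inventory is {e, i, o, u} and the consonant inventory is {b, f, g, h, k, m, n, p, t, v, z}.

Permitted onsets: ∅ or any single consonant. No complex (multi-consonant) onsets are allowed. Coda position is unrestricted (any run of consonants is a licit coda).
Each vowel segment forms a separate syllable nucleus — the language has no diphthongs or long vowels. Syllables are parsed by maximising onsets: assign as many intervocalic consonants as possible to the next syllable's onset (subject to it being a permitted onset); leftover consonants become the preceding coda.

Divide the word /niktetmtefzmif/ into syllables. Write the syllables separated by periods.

nik.tetm.tefz.mif

The vowels are i, e, e, i — 4 nuclei, so 4 syllables.
Between /i/ (V1) and /e/ (V2): cluster /kt/ — the longest permitted-onset suffix is /t/; onset = /t/, preceding coda = /k/.
Between /e/ (V2) and /e/ (V3): cluster /tmt/ — the longest permitted-onset suffix is /t/; onset = /t/, preceding coda = /tm/.
Between /e/ (V3) and /i/ (V4): /fzm/; trying suffixes from longest down, /m/ is the first permitted one, so coda /fz/ | onset /m/.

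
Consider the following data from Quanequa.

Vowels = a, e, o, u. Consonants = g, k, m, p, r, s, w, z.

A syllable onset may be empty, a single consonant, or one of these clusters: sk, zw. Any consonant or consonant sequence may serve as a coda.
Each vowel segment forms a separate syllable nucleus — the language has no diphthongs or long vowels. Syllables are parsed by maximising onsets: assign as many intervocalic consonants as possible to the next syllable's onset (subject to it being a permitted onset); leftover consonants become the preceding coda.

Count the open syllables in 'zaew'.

The vowels are a, e — 2 nuclei, so 2 syllables.
V1 /a/ – V2 /e/: nothing intervenes; syllable break is V.V.
Result: za.ew.
Classifying each syllable: /za/ (open), /ew/ (closed).
Open syllables: 1.

1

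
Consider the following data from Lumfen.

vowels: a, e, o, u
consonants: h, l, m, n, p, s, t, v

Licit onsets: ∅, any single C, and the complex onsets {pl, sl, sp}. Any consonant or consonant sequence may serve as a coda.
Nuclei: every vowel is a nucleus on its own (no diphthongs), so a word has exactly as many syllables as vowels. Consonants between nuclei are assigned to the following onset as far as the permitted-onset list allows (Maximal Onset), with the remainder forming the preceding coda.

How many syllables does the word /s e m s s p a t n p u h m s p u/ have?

Nuclei (vowels): e, a, u, u → 4 syllables.

4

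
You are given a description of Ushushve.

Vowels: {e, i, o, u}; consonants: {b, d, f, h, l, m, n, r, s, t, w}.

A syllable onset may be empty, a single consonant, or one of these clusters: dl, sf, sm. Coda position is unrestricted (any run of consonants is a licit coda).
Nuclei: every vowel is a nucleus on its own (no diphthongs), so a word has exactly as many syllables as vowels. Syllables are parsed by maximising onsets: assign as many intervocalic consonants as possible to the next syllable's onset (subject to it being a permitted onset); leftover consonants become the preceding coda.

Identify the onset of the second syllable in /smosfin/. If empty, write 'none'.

Vowels present: o, i; each is a nucleus, giving 2 syllables.
/o…i/ gap (V1→V2): cluster /sf/ — /sf/ is itself a permitted onset, so the whole cluster goes right; preceding coda = ∅.
Putting it together: smo.sfin.
Syllable 2 is /sfin/: onset /sf/, nucleus /i/, coda /n/.

sf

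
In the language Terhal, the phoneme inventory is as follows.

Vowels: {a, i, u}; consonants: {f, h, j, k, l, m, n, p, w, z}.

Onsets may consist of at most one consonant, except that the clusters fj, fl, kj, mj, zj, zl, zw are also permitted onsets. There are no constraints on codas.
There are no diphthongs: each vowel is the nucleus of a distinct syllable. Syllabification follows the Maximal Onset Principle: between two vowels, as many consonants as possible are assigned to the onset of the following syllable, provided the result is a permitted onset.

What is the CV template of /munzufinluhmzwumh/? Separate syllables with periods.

CVC.CV.CVC.CVCC.CCVCC

The vowels are u, u, i, u, u — 5 nuclei, so 5 syllables.
/u…u/ gap (V1→V2): /nz/ — longest licit onset from the right is /z/, leaving /n/ as coda.
/u…i/ gap (V2→V3): /f/ is a single consonant, so it becomes the next onset.
/i…u/ gap (V3→V4): cluster /nl/ — the longest permitted-onset suffix is /l/; onset = /l/, preceding coda = /n/.
/u…u/ gap (V4→V5): cluster /hmzw/ — the longest permitted-onset suffix is /zw/; onset = /zw/, preceding coda = /hm/.
Result: mun.zu.fin.luhm.zwumh.
Mapping each syllable to C/V: /mun/ → CVC, /zu/ → CV, /fin/ → CVC, /luhm/ → CVCC, /zwumh/ → CCVCC.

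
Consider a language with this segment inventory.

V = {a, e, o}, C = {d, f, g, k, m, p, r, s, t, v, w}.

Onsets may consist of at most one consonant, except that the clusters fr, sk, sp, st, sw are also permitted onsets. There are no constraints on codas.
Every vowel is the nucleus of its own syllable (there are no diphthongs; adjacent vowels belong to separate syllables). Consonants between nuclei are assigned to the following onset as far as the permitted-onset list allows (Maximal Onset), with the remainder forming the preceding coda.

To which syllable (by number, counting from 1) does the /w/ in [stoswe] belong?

2

Vowels present: o, e; each is a nucleus, giving 2 syllables.
V1 /o/ – V2 /e/: /sw/ — entire cluster is a permitted onset → onset /sw/, coda ∅.
Result: sto.swe.
The /w/ is in the onset of syllable 2 (/swe/).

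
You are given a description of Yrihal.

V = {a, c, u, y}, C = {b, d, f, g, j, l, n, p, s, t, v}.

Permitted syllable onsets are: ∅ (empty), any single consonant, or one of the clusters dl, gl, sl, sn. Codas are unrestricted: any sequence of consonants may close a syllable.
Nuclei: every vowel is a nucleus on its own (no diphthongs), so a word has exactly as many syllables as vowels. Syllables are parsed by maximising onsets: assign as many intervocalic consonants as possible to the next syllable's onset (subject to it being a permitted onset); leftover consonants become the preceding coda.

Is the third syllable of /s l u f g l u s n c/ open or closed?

open

Vowels present: u, u, c; each is a nucleus, giving 3 syllables.
σ1/σ2 boundary: /fgl/; trying suffixes from longest down, /gl/ is the first permitted one, so coda /f/ | onset /gl/.
σ2/σ3 boundary: cluster /sn/ — /sn/ is itself a permitted onset, so the whole cluster goes right; preceding coda = ∅.
So the parse is sluf.glu.snc.
Syllable 3 is /snc/; it ends in its nucleus with no coda, so it is open.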